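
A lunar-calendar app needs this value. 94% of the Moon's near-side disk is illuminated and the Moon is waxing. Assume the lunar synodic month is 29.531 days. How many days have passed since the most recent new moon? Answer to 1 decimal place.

12.4 days

From f = (1 − cos θ)/2: cos θ = 1 − 2×0.94 = -0.880; arccos → 151.6°.
Before full moon the principal value applies: θ = 151.6°.
That fraction of the synodic month is 151.6/360 × 29.531 d ≈ 12.44 d.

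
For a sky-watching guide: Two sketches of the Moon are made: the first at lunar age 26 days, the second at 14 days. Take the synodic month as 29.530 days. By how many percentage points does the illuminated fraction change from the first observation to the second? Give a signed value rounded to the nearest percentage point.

+86 percentage points

θ₁ = 360° × 26/29.530 = 317.0°, f₁ = (1 − cos θ₁)/2 = 0.135.
θ₂ = 360° × 14/29.530 = 170.7°, f₂ = (1 − cos θ₂)/2 = 0.993.
Change = f₂ − f₁ = +0.859 → +86 percentage points.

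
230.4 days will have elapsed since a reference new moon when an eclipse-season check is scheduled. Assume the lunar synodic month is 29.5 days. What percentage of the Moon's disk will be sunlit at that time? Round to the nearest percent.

230.4 d spans 7 complete synodic months (7 × 29.5 = 206.50 d) plus 23.90 d.
Elongation θ = 360° × 23.90/29.5 ≈ 291.7°.
cos 291.7° = 0.369, so f = (1 − 0.369)/2 = 0.315, so 32%.

32%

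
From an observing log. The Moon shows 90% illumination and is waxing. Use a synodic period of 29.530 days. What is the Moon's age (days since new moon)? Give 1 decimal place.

cos θ = 1 − 2f = -0.800, giving a principal value of 143.1°.
Before full moon the principal value applies: θ = 143.1°.
That fraction of the synodic month is 143.1/360 × 29.530 d ≈ 11.74 d.

11.7 days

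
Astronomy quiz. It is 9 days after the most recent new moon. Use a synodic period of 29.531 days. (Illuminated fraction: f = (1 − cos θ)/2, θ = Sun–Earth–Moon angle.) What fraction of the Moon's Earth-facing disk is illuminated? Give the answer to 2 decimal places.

The Moon has covered 9/29.531 of its cycle, so θ ≈ 360° × 9/29.531 = 109.7°.
Illuminated fraction = (1 − cos 109.7°)/2 = (1 − (-0.337))/2 ≈ 0.669.

0.67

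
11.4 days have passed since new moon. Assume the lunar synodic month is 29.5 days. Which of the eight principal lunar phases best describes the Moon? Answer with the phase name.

waxing gibbous

θ ≈ 360° × 11.4/29.5 = 139°, which falls in the waxing gibbous sector.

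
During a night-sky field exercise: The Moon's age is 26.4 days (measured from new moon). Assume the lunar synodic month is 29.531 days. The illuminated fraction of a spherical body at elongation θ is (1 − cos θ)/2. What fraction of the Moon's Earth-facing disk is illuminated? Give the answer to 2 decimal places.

0.11

The Moon has covered 26.4/29.531 of its cycle, so θ ≈ 360° × 26.4/29.531 = 321.8°.
Illuminated fraction = (1 − cos 321.8°)/2 = (1 − 0.786)/2 ≈ 0.107.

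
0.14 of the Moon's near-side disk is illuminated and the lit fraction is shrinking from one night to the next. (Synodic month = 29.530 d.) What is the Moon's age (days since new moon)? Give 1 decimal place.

From f = (1 − cos θ)/2: cos θ = 1 − 2×0.14 = 0.720; arccos → 43.9°.
Since the Moon is past full (waning), take the reflex angle: θ = 360° − 43.9° = 316.1°.
At 360°/29.530 d per day, 316.1° corresponds to 25.93 days.

25.9 days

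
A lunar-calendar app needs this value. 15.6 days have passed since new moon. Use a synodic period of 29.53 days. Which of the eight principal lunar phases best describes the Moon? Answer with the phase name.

full moon

At 15.6/29.53 of the cycle, θ ≈ 190° — the full moon range.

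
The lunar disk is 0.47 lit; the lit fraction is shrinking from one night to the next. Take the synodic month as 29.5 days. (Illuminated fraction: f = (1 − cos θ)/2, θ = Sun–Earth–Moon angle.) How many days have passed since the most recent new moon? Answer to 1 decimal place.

22.4 days

From f = (1 − cos θ)/2: cos θ = 1 − 2×0.47 = 0.060; arccos → 86.6°.
Waning ⇒ past full, so θ = 360° − 86.6° = 273.4°.
Age = 29.5 × 273.4°/360° ≈ 22.41 days.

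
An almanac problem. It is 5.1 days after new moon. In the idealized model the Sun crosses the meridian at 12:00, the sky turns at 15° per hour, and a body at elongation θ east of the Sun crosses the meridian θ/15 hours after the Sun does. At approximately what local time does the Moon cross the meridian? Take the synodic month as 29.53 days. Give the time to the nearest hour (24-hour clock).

16:00

The Moon has covered 5.1/29.53 of its cycle, so θ ≈ 360° × 5.1/29.53 = 62.2°.
At 15° of sky rotation per hour, 62.2° corresponds to a 4.14 h lag.
12:00 + 4.14 h ≈ 16:09 → 16:00 to the nearest hour.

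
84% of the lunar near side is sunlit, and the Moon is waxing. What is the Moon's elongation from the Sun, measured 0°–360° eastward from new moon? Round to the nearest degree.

133°

From f = (1 − cos θ)/2: cos θ = 1 − 2×0.84 = -0.680; arccos → 132.8°.
Waxing ⇒ before full, so θ = 132.8°.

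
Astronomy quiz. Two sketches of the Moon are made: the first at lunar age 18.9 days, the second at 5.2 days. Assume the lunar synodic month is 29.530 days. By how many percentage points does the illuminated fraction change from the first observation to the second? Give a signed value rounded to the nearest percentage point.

-54 percentage points

First observation: θ = 360°·18.9/29.530 = 230.4°, so f = 0.819.
Second observation: θ = 63.4°, f = 0.276.
Δf = 0.276 − 0.819 = -0.543, i.e. -54 pp.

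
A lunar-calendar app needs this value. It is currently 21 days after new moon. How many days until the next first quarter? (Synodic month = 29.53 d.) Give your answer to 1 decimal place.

15.9 days

First quarter is 0.25 of the way through the cycle: age 0.25 × 29.53 = 7.383 d.
This lunation's first quarter (7.383 d) has passed, so add one period: 36.913 − 21 = 15.913 days.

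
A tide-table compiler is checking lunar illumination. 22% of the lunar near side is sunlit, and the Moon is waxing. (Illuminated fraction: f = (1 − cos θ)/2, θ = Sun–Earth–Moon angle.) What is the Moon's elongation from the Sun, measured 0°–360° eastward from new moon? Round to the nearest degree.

cos θ = 1 − 2f = 0.560, giving a principal value of 55.9°.
Waxing ⇒ before full, so θ = 55.9°.

56°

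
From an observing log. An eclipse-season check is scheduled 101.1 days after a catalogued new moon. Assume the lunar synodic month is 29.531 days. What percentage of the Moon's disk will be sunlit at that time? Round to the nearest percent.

Reduce mod P: 101.1 − 3×29.531 = 12.51 d into the current lunation.
Elongation θ = 360° × 12.51/29.531 ≈ 152.5°.
cos 152.5° = (-0.887), so f = (1 − (-0.887))/2 = 0.943, so 94%.

94%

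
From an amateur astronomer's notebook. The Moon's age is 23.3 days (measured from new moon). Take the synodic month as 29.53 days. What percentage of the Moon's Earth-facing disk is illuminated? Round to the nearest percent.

38%

Phase angle: θ = 360°·(23.3 d)/(29.53 d) = 284.1°.
With cos θ = 0.243, the lit fraction is (1 − 0.243)/2 ≈ 0.379, so 38%.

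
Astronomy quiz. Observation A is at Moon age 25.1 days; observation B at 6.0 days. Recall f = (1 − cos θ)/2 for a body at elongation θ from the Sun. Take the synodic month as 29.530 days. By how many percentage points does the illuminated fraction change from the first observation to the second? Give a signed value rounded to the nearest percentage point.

+15 percentage points

First observation: θ = 360°·25.1/29.530 = 306.0°, so f = 0.206.
Second observation: θ = 73.1°, f = 0.355.
Δf = 0.355 − 0.206 = +0.149, i.e. +15 pp.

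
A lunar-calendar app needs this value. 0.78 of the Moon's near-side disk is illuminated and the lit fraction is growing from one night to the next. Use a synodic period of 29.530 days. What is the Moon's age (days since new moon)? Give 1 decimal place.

10.2 days

From f = (1 − cos θ)/2: cos θ = 1 − 2×0.78 = -0.560; arccos → 124.1°.
Waxing ⇒ before full, so θ = 124.1°.
Age = 29.530 × 124.1°/360° ≈ 10.18 days.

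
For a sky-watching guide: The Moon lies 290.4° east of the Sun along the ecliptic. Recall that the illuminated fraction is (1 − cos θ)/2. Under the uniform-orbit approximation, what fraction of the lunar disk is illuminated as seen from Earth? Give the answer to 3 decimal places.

0.326

f = (1 − cos 290.4°)/2 = (1 − 0.349)/2 ≈ 0.326.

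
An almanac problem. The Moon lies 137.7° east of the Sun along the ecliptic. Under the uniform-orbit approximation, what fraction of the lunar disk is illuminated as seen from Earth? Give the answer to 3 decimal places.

0.870

f = (1 − cos 137.7°)/2 = (1 − (-0.740))/2 ≈ 0.870.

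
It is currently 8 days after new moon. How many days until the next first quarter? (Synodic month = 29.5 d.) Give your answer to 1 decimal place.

28.9 days

First quarter is 0.25 of the way through the cycle: age 0.25 × 29.5 = 7.375 d.
Already past this cycle's first quarter; the next is at 7.375 + 29.5 = 36.875 d, so 36.875 − 8 = 28.875 days.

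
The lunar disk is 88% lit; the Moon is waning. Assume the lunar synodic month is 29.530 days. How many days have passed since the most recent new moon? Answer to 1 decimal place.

Invert f = (1 − cos θ)/2 to get cos θ = 1 − 2(0.88) = -0.760, hence θ₀ = arccos -0.760 = 139.5°.
Since the Moon is past full (waning), take the reflex angle: θ = 360° − 139.5° = 220.5°.
Age = 29.530 × 220.5°/360° ≈ 18.09 days.

18.1 days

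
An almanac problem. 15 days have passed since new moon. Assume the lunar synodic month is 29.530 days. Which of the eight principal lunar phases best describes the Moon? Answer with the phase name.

full moon

At 15/29.530 of the cycle, θ ≈ 183° — the full moon range.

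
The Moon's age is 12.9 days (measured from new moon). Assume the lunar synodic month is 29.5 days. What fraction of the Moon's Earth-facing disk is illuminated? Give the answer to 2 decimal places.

0.96

The Moon has covered 12.9/29.5 of its cycle, so θ ≈ 360° × 12.9/29.5 = 157.4°.
With cos θ = (-0.923), the lit fraction is (1 − (-0.923))/2 ≈ 0.962.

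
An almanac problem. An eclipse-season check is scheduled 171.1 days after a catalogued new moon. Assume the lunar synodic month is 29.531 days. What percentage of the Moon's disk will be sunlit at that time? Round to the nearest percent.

171.1 d spans 5 complete synodic months (5 × 29.531 = 147.66 d) plus 23.44 d.
The Moon has covered 23.44/29.531 of its cycle, so θ ≈ 360° × 23.44/29.531 = 285.8°.
cos 285.8° = 0.272, so f = (1 − 0.272)/2 = 0.364, so 36%.

36%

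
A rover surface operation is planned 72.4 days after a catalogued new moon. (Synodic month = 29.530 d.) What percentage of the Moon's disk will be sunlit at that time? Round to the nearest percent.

98%

72.4/29.530 = 2.452 lunations, so 2 complete cycles and 13.34 d into the next.
The Moon has covered 13.34/29.530 of its cycle, so θ ≈ 360° × 13.34/29.530 = 162.6°.
With cos θ = (-0.954), the lit fraction is (1 − (-0.954))/2 ≈ 0.977, so 98%.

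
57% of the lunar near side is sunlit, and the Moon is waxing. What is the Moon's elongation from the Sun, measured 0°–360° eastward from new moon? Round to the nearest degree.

98°

cos θ = 1 − 2f = -0.140, giving a principal value of 98.0°.
Waxing ⇒ before full, so θ = 98.0°.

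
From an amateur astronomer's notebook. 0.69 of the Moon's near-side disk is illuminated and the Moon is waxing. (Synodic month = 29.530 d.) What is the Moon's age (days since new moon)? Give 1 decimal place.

9.2 days

From f = (1 − cos θ)/2: cos θ = 1 − 2×0.69 = -0.380; arccos → 112.3°.
The Moon is waxing (0°–180°), so θ = 112.3° directly.
Age = 29.530 × 112.3°/360° ≈ 9.21 days.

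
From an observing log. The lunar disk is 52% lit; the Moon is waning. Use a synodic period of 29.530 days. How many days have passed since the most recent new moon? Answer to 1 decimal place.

22.0 days

From f = (1 − cos θ)/2: cos θ = 1 − 2×0.52 = -0.040; arccos → 92.3°.
A waning Moon lies in 180°–360°, so θ = 360° − 92.3° = 267.7°.
At 360°/29.530 d per day, 267.7° corresponds to 21.96 days.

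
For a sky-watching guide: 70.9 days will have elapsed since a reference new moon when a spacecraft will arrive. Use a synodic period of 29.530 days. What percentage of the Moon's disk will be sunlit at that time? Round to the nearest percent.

91%

70.9 d spans 2 complete synodic months (2 × 29.530 = 59.06 d) plus 11.84 d.
Elongation θ = 360° × 11.84/29.530 ≈ 144.3°.
Illuminated fraction = (1 − cos 144.3°)/2 = (1 − (-0.813))/2 ≈ 0.906, so 91%.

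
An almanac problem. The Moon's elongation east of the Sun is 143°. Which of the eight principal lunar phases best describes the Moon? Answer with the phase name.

waxing gibbous

The waxing gibbous sector spans roughly 112°–158°; 143° falls inside it.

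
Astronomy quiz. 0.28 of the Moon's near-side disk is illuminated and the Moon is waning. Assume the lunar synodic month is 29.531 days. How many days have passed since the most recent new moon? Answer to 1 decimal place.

24.3 days

From f = (1 − cos θ)/2: cos θ = 1 − 2×0.28 = 0.440; arccos → 63.9°.
Waning ⇒ past full, so θ = 360° − 63.9° = 296.1°.
Age = 29.531 × 296.1°/360° ≈ 24.29 days.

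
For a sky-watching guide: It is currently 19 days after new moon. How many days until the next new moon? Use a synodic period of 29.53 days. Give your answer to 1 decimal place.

The next new moon completes the synodic month: 29.53 − 19 = 10.530 days.

10.5 days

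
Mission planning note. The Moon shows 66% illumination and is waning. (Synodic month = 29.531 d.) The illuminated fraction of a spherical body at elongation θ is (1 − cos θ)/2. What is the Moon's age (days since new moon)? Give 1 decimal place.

20.6 days

From f = (1 − cos θ)/2: cos θ = 1 − 2×0.66 = -0.320; arccos → 108.7°.
A waning Moon lies in 180°–360°, so θ = 360° − 108.7° = 251.3°.
Age = 29.531 × 251.3°/360° ≈ 20.62 days.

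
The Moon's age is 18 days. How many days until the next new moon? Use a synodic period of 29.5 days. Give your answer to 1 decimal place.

11.5 days

The next new moon completes the synodic month: 29.5 − 18 = 11.500 days.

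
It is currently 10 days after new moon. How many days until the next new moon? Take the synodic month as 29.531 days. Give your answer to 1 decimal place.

One full lunation from the last new moon is 29.531 d; remaining = 29.531 − 10 = 19.531 d.

19.5 days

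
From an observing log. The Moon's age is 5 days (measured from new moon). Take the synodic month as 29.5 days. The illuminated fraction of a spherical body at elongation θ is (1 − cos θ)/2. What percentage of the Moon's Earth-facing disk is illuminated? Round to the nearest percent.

26%

Phase angle: θ = 360°·(5 d)/(29.5 d) = 61.0°.
Illuminated fraction = (1 − cos 61.0°)/2 = (1 − 0.485)/2 ≈ 0.258, so 26%.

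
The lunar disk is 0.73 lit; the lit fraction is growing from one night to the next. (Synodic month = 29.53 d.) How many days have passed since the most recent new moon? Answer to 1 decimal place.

From f = (1 − cos θ)/2: cos θ = 1 − 2×0.73 = -0.460; arccos → 117.4°.
Before full moon the principal value applies: θ = 117.4°.
At 360°/29.53 d per day, 117.4° corresponds to 9.63 days.

9.6 days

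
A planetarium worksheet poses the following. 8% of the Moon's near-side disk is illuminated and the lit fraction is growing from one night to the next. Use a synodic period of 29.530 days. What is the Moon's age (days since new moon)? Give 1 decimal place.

Invert f = (1 − cos θ)/2 to get cos θ = 1 − 2(0.08) = 0.840, hence θ₀ = arccos 0.840 = 32.9°.
Waxing ⇒ before full, so θ = 32.9°.
At 360°/29.530 d per day, 32.9° corresponds to 2.70 days.

2.7 days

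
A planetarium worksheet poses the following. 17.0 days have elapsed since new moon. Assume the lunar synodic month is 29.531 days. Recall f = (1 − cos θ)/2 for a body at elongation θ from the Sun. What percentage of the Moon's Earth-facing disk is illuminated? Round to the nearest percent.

Phase angle: θ = 360°·(17.0 d)/(29.531 d) = 207.2°.
With cos θ = (-0.889), the lit fraction is (1 − (-0.889))/2 ≈ 0.945, so 94%.

94%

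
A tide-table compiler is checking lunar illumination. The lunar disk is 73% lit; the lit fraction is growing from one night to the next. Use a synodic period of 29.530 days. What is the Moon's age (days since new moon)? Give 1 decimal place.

cos θ = 1 − 2f = -0.460, giving a principal value of 117.4°.
The Moon is waxing (0°–180°), so θ = 117.4° directly.
That fraction of the synodic month is 117.4/360 × 29.530 d ≈ 9.63 d.

9.6 days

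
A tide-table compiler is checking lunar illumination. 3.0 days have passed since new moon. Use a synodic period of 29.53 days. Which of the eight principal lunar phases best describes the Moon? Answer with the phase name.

θ ≈ 360° × 3.0/29.53 = 37°, which falls in the waxing crescent sector.

waxing crescent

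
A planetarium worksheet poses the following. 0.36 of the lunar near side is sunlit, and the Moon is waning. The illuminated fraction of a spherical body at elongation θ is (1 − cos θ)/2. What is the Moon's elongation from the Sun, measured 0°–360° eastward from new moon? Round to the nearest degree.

286°

From f = (1 − cos θ)/2: cos θ = 1 − 2×0.36 = 0.280; arccos → 73.7°.
A waning Moon lies in 180°–360°, so θ = 360° − 73.7° = 286.3°.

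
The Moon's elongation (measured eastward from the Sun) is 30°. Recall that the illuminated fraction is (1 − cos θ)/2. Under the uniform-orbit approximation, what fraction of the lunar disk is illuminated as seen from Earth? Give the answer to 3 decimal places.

Half-versine of 30°: (1 − 0.866)/2 = 0.067.

0.067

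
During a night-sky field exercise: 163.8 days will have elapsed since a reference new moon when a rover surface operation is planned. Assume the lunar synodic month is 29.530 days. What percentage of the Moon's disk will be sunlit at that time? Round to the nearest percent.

98%

163.8 d spans 5 complete synodic months (5 × 29.530 = 147.65 d) plus 16.15 d.
Elongation θ = 360° × 16.15/29.530 ≈ 196.9°.
Illuminated fraction = (1 − cos 196.9°)/2 = (1 − (-0.957))/2 ≈ 0.978, so 98%.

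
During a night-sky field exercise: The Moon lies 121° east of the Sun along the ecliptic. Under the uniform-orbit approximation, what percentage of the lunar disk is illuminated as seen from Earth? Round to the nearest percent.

Half-versine of 121°: (1 − (-0.515))/2 = 0.758, i.e. 76%.

76%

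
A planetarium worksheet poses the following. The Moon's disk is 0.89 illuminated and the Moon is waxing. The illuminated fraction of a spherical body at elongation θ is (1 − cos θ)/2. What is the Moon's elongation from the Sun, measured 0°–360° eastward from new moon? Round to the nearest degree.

141°

cos θ = 1 − 2f = -0.780, giving a principal value of 141.3°.
Before full moon the principal value applies: θ = 141.3°.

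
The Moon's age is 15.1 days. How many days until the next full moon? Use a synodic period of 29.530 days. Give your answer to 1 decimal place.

29.2 days

Full moon occurs at elongation 180°, i.e. at age 29.530 × 180/360 = 14.765 d.
This lunation's full moon (14.765 d) has passed, so add one period: 44.295 − 15.1 = 29.195 days.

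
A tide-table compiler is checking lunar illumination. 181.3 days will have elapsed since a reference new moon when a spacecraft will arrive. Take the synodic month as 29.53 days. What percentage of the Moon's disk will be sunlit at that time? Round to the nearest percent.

181.3/29.53 = 6.140 lunations, so 6 complete cycles and 4.12 d into the next.
The Moon has covered 4.12/29.53 of its cycle, so θ ≈ 360° × 4.12/29.53 = 50.2°.
Illuminated fraction = (1 − cos 50.2°)/2 = (1 − 0.640)/2 ≈ 0.180, so 18%.

18%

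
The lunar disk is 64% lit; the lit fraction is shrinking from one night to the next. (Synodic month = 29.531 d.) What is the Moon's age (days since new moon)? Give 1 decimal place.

20.8 days

cos θ = 1 − 2f = -0.280, giving a principal value of 106.3°.
Waning ⇒ past full, so θ = 360° − 106.3° = 253.7°.
At 360°/29.531 d per day, 253.7° corresponds to 20.81 days.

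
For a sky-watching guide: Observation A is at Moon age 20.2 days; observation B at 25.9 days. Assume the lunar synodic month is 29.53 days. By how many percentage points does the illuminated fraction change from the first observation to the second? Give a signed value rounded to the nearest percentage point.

First observation: θ = 360°·20.2/29.53 = 246.3°, so f = 0.701.
Second observation: θ = 315.7°, f = 0.142.
Δf = 0.142 − 0.701 = -0.559, i.e. -56 pp.

-56 percentage points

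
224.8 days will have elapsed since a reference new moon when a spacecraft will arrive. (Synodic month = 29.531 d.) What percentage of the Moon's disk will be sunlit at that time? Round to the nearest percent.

224.8 d spans 7 complete synodic months (7 × 29.531 = 206.72 d) plus 18.08 d.
Phase angle: θ = 360°·(18.08 d)/(29.531 d) = 220.4°.
cos 220.4° = (-0.761), so f = (1 − (-0.761))/2 = 0.881, so 88%.

88%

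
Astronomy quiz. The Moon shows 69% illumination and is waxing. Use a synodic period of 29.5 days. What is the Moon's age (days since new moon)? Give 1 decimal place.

cos θ = 1 − 2f = -0.380, giving a principal value of 112.3°.
Waxing ⇒ before full, so θ = 112.3°.
Age = 29.5 × 112.3°/360° ≈ 9.21 days.

9.2 days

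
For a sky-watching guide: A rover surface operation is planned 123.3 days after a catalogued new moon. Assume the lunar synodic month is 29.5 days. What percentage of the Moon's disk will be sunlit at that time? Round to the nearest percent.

Reduce mod P: 123.3 − 4×29.5 = 5.30 d into the current lunation.
The Moon has covered 5.30/29.5 of its cycle, so θ ≈ 360° × 5.30/29.5 = 64.7°.
With cos θ = 0.428, the lit fraction is (1 − 0.428)/2 ≈ 0.286, so 29%.

29%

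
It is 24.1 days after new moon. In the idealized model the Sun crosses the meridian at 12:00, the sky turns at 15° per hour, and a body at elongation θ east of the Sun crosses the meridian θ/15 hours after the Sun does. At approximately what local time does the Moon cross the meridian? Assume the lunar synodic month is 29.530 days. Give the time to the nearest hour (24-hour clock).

08:00

Elongation θ = 360° × 24.1/29.530 ≈ 293.8°.
The Moon trails the Sun by θ/15 = 293.8/15 ≈ 19.59 hours.
12:00 + 19.59 h ≈ 07:35 → 08:00 to the nearest hour.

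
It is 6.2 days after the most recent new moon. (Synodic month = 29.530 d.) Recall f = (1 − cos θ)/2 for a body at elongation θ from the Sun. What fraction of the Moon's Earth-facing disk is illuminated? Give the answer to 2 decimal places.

Elongation θ = 360° × 6.2/29.530 ≈ 75.6°.
With cos θ = 0.249, the lit fraction is (1 − 0.249)/2 ≈ 0.376.

0.38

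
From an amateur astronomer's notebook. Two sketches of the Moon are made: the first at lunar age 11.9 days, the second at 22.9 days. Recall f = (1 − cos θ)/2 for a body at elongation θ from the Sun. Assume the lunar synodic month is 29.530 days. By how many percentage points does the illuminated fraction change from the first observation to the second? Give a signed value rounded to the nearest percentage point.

θ₁ = 360° × 11.9/29.530 = 145.1°, f₁ = (1 − cos θ₁)/2 = 0.910.
θ₂ = 360° × 22.9/29.530 = 279.2°, f₂ = (1 − cos θ₂)/2 = 0.420.
Change = f₂ − f₁ = -0.490 → -49 percentage points.

-49 pp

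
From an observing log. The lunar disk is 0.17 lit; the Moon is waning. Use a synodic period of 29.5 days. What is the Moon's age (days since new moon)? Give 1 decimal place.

25.5 days

Invert f = (1 − cos θ)/2 to get cos θ = 1 − 2(0.17) = 0.660, hence θ₀ = arccos 0.660 = 48.7°.
Waning ⇒ past full, so θ = 360° − 48.7° = 311.3°.
Age = 29.5 × 311.3°/360° ≈ 25.51 days.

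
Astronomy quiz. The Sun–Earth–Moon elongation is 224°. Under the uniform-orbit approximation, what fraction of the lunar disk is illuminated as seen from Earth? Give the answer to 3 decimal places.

cos 224° = (-0.719), so f = (1 − (-0.719))/2 = 0.860.

0.860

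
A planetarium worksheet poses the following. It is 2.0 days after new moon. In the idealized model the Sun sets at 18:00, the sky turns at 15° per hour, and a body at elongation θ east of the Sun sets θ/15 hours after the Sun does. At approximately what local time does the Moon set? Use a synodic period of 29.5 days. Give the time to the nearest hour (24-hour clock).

Elongation θ = 360° × 2.0/29.5 ≈ 24.4°.
The Moon trails the Sun by θ/15 = 24.4/15 ≈ 1.63 hours.
18:00 + 1.63 h ≈ 19:38 → 20:00 to the nearest hour.

20:00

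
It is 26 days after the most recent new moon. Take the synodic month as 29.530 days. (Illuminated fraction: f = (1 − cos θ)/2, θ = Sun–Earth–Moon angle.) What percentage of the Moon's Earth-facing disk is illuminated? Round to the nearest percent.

13%

The Moon has covered 26/29.530 of its cycle, so θ ≈ 360° × 26/29.530 = 317.0°.
Illuminated fraction = (1 − cos 317.0°)/2 = (1 − 0.731)/2 ≈ 0.135, so 13%.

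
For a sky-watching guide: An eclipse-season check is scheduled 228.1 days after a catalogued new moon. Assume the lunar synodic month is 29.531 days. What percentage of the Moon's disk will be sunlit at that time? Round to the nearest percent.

58%

228.1 d spans 7 complete synodic months (7 × 29.531 = 206.72 d) plus 21.38 d.
Elongation θ = 360° × 21.38/29.531 ≈ 260.7°.
Illuminated fraction = (1 − cos 260.7°)/2 = (1 − (-0.162))/2 ≈ 0.581, so 58%.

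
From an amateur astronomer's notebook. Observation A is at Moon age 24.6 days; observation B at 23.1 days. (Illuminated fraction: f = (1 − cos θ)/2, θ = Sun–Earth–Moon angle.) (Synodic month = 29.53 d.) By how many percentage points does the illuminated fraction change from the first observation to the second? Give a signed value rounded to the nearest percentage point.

+15 percentage points

First observation: θ = 360°·24.6/29.53 = 299.9°, so f = 0.251.
Second observation: θ = 281.6°, f = 0.399.
Δf = 0.399 − 0.251 = +0.149, i.e. +15 pp.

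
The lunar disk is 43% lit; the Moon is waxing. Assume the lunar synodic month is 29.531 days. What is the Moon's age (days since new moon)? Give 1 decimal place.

6.7 days

Invert f = (1 − cos θ)/2 to get cos θ = 1 − 2(0.43) = 0.140, hence θ₀ = arccos 0.140 = 82.0°.
Waxing ⇒ before full, so θ = 82.0°.
At 360°/29.531 d per day, 82.0° corresponds to 6.72 days.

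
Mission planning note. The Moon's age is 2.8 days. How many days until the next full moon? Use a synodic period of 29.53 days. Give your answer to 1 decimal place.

Full moon is 0.5 of the way through the cycle: age 0.5 × 29.53 = 14.765 d.
So 11.965 days remain (14.765 − 2.8).

12.0 days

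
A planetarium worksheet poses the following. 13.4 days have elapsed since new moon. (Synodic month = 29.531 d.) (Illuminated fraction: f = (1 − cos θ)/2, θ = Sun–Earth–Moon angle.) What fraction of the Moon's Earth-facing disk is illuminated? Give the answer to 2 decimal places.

0.98

The Moon has covered 13.4/29.531 of its cycle, so θ ≈ 360° × 13.4/29.531 = 163.4°.
Illuminated fraction = (1 − cos 163.4°)/2 = (1 − (-0.958))/2 ≈ 0.979.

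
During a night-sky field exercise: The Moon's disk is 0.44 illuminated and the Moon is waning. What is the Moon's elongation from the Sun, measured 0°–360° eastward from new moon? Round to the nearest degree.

Invert f = (1 − cos θ)/2 to get cos θ = 1 − 2(0.44) = 0.120, hence θ₀ = arccos 0.120 = 83.1°.
A waning Moon lies in 180°–360°, so θ = 360° − 83.1° = 276.9°.

277°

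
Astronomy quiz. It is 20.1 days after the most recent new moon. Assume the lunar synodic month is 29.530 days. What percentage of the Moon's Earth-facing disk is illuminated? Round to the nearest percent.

71%

Elongation θ = 360° × 20.1/29.530 ≈ 245.0°.
With cos θ = (-0.422), the lit fraction is (1 − (-0.422))/2 ≈ 0.711, so 71%.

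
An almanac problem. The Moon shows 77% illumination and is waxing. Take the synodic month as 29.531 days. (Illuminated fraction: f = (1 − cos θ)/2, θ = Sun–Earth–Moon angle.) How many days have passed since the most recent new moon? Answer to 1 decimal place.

Invert f = (1 − cos θ)/2 to get cos θ = 1 − 2(0.77) = -0.540, hence θ₀ = arccos -0.540 = 122.7°.
Before full moon the principal value applies: θ = 122.7°.
Age = 29.531 × 122.7°/360° ≈ 10.06 days.

10.1 days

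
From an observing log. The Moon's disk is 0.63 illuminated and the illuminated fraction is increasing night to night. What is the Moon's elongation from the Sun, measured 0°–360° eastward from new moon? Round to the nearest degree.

From f = (1 − cos θ)/2: cos θ = 1 − 2×0.63 = -0.260; arccos → 105.1°.
Before full moon the principal value applies: θ = 105.1°.

105°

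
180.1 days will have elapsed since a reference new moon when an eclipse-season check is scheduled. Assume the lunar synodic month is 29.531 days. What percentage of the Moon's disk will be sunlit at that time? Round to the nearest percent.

9%

Reduce mod P: 180.1 − 6×29.531 = 2.91 d into the current lunation.
Phase angle: θ = 360°·(2.91 d)/(29.531 d) = 35.5°.
Illuminated fraction = (1 − cos 35.5°)/2 = (1 − 0.814)/2 ≈ 0.093, so 9%.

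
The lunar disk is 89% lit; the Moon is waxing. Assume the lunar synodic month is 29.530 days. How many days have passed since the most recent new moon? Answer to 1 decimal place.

From f = (1 − cos θ)/2: cos θ = 1 − 2×0.89 = -0.780; arccos → 141.3°.
Before full moon the principal value applies: θ = 141.3°.
Age = 29.530 × 141.3°/360° ≈ 11.59 days.

11.6 days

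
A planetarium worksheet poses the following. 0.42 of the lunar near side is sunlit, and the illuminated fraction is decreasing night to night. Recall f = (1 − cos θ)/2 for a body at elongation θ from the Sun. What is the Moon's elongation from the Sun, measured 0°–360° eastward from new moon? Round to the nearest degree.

cos θ = 1 − 2f = 0.160, giving a principal value of 80.8°.
Since the Moon is past full (waning), take the reflex angle: θ = 360° − 80.8° = 279.2°.

279°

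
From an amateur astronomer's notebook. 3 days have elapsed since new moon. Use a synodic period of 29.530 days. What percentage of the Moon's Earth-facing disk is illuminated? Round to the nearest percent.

Phase angle: θ = 360°·(3 d)/(29.530 d) = 36.6°.
Illuminated fraction = (1 − cos 36.6°)/2 = (1 − 0.803)/2 ≈ 0.098, so 10%.

10%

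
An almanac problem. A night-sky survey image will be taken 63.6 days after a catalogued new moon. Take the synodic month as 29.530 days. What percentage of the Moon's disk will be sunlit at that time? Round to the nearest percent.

22%

Reduce mod P: 63.6 − 2×29.530 = 4.54 d into the current lunation.
Phase angle: θ = 360°·(4.54 d)/(29.530 d) = 55.3°.
With cos θ = 0.569, the lit fraction is (1 − 0.569)/2 ≈ 0.216, so 22%.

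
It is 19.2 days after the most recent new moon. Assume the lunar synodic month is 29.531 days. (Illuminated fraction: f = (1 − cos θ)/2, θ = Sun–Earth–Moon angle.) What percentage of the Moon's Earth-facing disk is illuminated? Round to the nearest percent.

Phase angle: θ = 360°·(19.2 d)/(29.531 d) = 234.1°.
With cos θ = (-0.587), the lit fraction is (1 − (-0.587))/2 ≈ 0.793, so 79%.

79%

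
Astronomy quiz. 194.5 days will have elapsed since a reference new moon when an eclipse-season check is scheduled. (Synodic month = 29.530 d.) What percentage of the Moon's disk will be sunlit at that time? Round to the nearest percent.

93%

194.5/29.530 = 6.587 lunations, so 6 complete cycles and 17.32 d into the next.
Elongation θ = 360° × 17.32/29.530 ≈ 211.1°.
cos 211.1° = (-0.856), so f = (1 − (-0.856))/2 = 0.928, so 93%.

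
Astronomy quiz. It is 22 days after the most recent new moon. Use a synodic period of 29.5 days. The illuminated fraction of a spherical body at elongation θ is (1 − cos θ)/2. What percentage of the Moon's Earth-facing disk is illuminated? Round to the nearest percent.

Phase angle: θ = 360°·(22 d)/(29.5 d) = 268.5°.
With cos θ = (-0.027), the lit fraction is (1 − (-0.027))/2 ≈ 0.513, so 51%.

51%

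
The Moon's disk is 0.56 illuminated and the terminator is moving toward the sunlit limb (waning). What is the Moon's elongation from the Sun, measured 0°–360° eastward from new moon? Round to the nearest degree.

263°

Invert f = (1 − cos θ)/2 to get cos θ = 1 − 2(0.56) = -0.120, hence θ₀ = arccos -0.120 = 96.9°.
A waning Moon lies in 180°–360°, so θ = 360° − 96.9° = 263.1°.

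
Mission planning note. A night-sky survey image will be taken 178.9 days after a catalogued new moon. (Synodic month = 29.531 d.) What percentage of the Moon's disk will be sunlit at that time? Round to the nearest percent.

178.9/29.531 = 6.058 lunations, so 6 complete cycles and 1.71 d into the next.
Elongation θ = 360° × 1.71/29.531 ≈ 20.9°.
Illuminated fraction = (1 − cos 20.9°)/2 = (1 − 0.934)/2 ≈ 0.033, so 3%.

3%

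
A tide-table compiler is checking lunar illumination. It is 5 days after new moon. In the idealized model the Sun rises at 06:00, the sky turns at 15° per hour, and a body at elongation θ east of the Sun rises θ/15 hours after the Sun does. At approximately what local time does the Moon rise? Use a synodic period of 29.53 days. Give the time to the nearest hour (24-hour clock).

Phase angle: θ = 360°·(5 d)/(29.53 d) = 61.0°.
The Moon trails the Sun by θ/15 = 61.0/15 ≈ 4.06 hours.
06:00 + 4.06 h ≈ 10:04 → 10:00 to the nearest hour.

10:00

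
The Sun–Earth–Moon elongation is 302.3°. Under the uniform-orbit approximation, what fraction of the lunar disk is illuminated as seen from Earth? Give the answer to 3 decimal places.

0.233

f = (1 − cos 302.3°)/2 = (1 − 0.534)/2 ≈ 0.233.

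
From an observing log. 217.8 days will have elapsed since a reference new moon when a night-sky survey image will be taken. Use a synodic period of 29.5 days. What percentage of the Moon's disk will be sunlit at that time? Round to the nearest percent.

87%

Reduce mod P: 217.8 − 7×29.5 = 11.30 d into the current lunation.
The Moon has covered 11.30/29.5 of its cycle, so θ ≈ 360° × 11.30/29.5 = 137.9°.
With cos θ = (-0.742), the lit fraction is (1 − (-0.742))/2 ≈ 0.871, so 87%.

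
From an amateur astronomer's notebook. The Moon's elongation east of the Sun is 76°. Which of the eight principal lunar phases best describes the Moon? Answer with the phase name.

The first quarter sector spans roughly 68°–112°; 76° falls inside it.

first quarter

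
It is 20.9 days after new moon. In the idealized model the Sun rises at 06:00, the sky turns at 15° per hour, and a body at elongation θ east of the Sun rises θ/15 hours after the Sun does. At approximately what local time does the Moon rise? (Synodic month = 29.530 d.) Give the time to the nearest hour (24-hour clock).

23:00

Elongation θ = 360° × 20.9/29.530 ≈ 254.8°.
At 15° of sky rotation per hour, 254.8° corresponds to a 16.99 h lag.
06:00 + 16.99 h ≈ 22:59 → 23:00 to the nearest hour.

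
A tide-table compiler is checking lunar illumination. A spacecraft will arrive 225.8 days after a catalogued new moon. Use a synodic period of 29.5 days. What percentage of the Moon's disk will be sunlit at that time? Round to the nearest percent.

78%

Reduce mod P: 225.8 − 7×29.5 = 19.30 d into the current lunation.
Phase angle: θ = 360°·(19.30 d)/(29.5 d) = 235.5°.
With cos θ = (-0.566), the lit fraction is (1 − (-0.566))/2 ≈ 0.783, so 78%.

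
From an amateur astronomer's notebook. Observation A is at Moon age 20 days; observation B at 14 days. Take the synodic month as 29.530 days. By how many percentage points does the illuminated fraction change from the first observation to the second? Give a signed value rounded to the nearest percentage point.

+27 pp

θ₁ = 360° × 20/29.530 = 243.8°, f₁ = (1 − cos θ₁)/2 = 0.721.
θ₂ = 360° × 14/29.530 = 170.7°, f₂ = (1 − cos θ₂)/2 = 0.993.
Change = f₂ − f₁ = +0.273 → +27 percentage points.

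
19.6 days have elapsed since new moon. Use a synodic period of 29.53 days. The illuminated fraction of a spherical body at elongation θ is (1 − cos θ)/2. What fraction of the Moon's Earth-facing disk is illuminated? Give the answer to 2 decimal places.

Phase angle: θ = 360°·(19.6 d)/(29.53 d) = 238.9°.
Illuminated fraction = (1 − cos 238.9°)/2 = (1 − (-0.516))/2 ≈ 0.758.

0.76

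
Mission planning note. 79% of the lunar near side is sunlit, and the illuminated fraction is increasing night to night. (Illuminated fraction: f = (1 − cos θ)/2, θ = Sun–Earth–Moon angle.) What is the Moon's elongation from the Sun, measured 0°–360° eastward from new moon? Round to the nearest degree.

125°

Invert f = (1 − cos θ)/2 to get cos θ = 1 − 2(0.79) = -0.580, hence θ₀ = arccos -0.580 = 125.5°.
Before full moon the principal value applies: θ = 125.5°.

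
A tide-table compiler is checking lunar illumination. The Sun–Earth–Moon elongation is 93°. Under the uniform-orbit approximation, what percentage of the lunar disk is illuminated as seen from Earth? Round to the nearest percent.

53%

f = (1 − cos 93°)/2 = (1 − (-0.052))/2 ≈ 0.526, i.e. 53%.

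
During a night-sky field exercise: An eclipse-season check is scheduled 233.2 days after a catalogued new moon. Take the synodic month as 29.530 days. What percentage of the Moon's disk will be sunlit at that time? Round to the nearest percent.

Reduce mod P: 233.2 − 7×29.530 = 26.49 d into the current lunation.
Phase angle: θ = 360°·(26.49 d)/(29.530 d) = 322.9°.
With cos θ = 0.798, the lit fraction is (1 − 0.798)/2 ≈ 0.101, so 10%.

10%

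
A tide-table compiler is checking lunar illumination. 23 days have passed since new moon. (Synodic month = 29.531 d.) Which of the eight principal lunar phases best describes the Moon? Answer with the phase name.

At 23/29.531 of the cycle, θ ≈ 280° — the last quarter range.

last quarter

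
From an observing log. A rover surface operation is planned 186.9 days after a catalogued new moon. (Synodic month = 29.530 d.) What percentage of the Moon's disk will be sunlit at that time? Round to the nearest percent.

74%

Reduce mod P: 186.9 − 6×29.530 = 9.72 d into the current lunation.
The Moon has covered 9.72/29.530 of its cycle, so θ ≈ 360° × 9.72/29.530 = 118.5°.
Illuminated fraction = (1 − cos 118.5°)/2 = (1 − (-0.477))/2 ≈ 0.739, so 74%.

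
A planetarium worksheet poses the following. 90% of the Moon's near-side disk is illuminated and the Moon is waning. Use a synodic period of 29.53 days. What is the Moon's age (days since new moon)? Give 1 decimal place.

Invert f = (1 − cos θ)/2 to get cos θ = 1 − 2(0.90) = -0.800, hence θ₀ = arccos -0.800 = 143.1°.
Waning ⇒ past full, so θ = 360° − 143.1° = 216.9°.
At 360°/29.53 d per day, 216.9° corresponds to 17.79 days.

17.8 days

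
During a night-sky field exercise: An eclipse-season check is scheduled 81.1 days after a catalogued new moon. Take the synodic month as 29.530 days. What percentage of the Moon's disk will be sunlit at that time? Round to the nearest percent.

51%

81.1/29.530 = 2.746 lunations, so 2 complete cycles and 22.04 d into the next.
Elongation θ = 360° × 22.04/29.530 ≈ 268.7°.
Illuminated fraction = (1 − cos 268.7°)/2 = (1 − (-0.023))/2 ≈ 0.511, so 51%.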